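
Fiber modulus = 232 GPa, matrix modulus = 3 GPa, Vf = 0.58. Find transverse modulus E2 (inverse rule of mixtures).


1/E2 = Vf/Ef + (1-Vf)/Em = 0.58/232 + 0.42/3
E2 = 7.02 GPa

7.02 GPa


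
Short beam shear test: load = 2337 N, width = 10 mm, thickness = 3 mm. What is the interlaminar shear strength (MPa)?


ILSS = 3F/(4bh) = 3*2337/(4*10*3) = 58.43 MPa

58.43 MPa


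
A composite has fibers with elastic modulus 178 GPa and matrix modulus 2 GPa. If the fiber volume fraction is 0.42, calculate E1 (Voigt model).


E1 = Ef*Vf + Em*(1-Vf) = 178*0.42 + 2*0.58 = 75.92 GPa

75.92 GPa


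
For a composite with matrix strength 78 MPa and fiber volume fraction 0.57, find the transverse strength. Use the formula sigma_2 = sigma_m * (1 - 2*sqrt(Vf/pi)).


factor = 1 - 2*sqrt(0.57/pi) = 0.1481
sigma_2 = 78 * 0.1481 = 11.55 MPa

11.55 MPa


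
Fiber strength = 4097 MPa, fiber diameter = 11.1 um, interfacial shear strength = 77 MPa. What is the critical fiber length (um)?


Lc = sigma_f * d / (2 * tau_i) = 4097 * 11.1 / (2 * 77) = 295.3 um

295.3 um


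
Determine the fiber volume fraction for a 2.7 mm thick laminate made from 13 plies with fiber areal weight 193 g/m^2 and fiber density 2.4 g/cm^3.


Vf = n * FAW / (rho_f * h * 1000) = 13 * 193 / (2.4 * 2.7 * 1000) = 0.3872

0.3872


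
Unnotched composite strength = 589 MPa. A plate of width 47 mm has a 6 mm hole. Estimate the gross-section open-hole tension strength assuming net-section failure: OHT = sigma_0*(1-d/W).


OHT = sigma_0*(1-d/W) = 589*(1-6/47) = 513.8 MPa

513.8 MPa


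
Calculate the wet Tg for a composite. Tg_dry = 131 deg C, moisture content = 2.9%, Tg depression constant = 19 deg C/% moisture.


Tg_wet = Tg_dry - k*moisture = 131 - 19*2.9 = 75.9 deg C

75.9 deg C


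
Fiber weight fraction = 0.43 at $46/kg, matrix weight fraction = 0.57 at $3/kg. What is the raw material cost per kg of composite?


Cost = cost_f*Wf + cost_m*Wm = 46*0.43 + 3*0.57 = $21.49/kg

$21.49/kg


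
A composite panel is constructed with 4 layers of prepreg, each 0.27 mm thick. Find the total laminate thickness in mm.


h = n * t_ply = 4 * 0.27 = 1.08 mm

1.08 mm


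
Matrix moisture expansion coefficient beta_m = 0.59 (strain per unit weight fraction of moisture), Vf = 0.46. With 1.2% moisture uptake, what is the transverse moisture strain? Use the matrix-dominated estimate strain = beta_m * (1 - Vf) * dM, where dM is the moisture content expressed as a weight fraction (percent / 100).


dM = 1.2/100 = 0.012
strain = beta_m * (1-Vf) * dM = 0.59 * 0.54 * 0.012 = 0.0038232

0.0038232


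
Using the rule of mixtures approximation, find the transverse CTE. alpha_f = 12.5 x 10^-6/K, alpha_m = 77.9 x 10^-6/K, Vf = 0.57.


alpha_2 = alpha_f*Vf + alpha_m*(1-Vf) = 12.5*0.57 + 77.9*0.43 = 40.6 x 10^-6/K

40.6 x 10^-6/K


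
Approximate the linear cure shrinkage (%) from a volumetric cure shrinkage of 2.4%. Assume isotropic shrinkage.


Linear shrinkage ≈ vol_shrink/3 = 2.4/3 = 0.8%

0.8%


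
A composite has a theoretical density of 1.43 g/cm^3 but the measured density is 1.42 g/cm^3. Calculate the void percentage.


Void% = (rho_theo - rho_actual)/rho_theo * 100 = (1.43 - 1.42)/1.43 * 100 = 0.7%

0.7%


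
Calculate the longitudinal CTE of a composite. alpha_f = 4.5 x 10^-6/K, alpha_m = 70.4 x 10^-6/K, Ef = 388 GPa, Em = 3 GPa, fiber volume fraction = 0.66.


E1 = Ef*Vf + Em*(1-Vf) = 257.1
alpha_1 = (alpha_f*Ef*Vf + alpha_m*Em*(1-Vf))/E1 = 4.76 x 10^-6/K

4.76 x 10^-6/K


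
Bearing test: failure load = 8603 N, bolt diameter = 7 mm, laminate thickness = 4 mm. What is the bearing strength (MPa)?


sigma_br = F/(d*h) = 8603/(7*4) = 307.3 MPa

307.3 MPa


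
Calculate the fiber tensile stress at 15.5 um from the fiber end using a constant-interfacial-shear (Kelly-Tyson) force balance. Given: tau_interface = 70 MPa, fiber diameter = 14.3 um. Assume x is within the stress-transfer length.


Force balance: sigma_f * (pi*d^2/4) = tau * (pi*d) * x  ->  sigma_f = 4 * tau * x / d
sigma_f = 4 * 70 * 15.5 / 14.3 = 303.5 MPa

303.5 MPa


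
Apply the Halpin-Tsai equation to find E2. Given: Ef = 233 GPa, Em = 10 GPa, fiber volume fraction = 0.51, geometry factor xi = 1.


eta = (Ef/Em - 1)/(Ef/Em + xi) = (23.3 - 1)/(23.3 + 1) = 0.9177
E2 = Em*(1+xi*eta*Vf)/(1-eta*Vf) = 27.6 GPa

27.6 GPa


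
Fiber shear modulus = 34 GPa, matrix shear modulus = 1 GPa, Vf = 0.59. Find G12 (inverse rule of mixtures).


1/G12 = Vf/Gf + (1-Vf)/Gm = 0.59/34 + 0.41/1
G12 = 2.34 GPa

2.34 GPa


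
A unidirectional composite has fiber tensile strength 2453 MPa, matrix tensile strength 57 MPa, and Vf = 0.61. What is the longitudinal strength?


sigma_1 = sigma_f*Vf + sigma_m*(1-Vf) = 2453*0.61 + 57*0.39 = 1518.6 MPa

1518.6 MPa


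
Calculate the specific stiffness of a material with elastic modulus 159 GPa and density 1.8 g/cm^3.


Specific stiffness = E/rho = 159/1.8 = 88.3 GPa/(g/cm^3)

88.3 GPa/(g/cm^3)


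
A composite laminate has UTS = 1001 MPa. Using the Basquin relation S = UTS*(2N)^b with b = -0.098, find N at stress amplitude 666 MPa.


N = 0.5 * (S/UTS)^(1/b) = 0.5 * (666/1001)^(1/-0.098) = 31.9656 cycles

31.9656 cycles


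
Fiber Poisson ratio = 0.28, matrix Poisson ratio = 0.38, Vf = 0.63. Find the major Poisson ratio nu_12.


nu_12 = nu_f*Vf + nu_m*(1-Vf) = 0.28*0.63 + 0.38*0.37 = 0.317

0.317


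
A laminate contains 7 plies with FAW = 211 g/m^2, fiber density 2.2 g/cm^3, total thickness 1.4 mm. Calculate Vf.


Vf = n * FAW / (rho_f * h * 1000) = 7 * 211 / (2.2 * 1.4 * 1000) = 0.4795

0.4795


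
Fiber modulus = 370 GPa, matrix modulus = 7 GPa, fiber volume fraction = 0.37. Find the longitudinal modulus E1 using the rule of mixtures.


E1 = Ef*Vf + Em*(1-Vf) = 370*0.37 + 7*0.63 = 141.31 GPa

141.31 GPa


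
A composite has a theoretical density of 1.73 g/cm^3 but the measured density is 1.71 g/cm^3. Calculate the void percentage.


Void% = (rho_theo - rho_actual)/rho_theo * 100 = (1.73 - 1.71)/1.73 * 100 = 1.16%

1.16%


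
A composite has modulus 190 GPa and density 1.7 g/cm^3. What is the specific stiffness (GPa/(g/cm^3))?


Specific stiffness = E/rho = 190/1.7 = 111.8 GPa/(g/cm^3)

111.8 GPa/(g/cm^3)


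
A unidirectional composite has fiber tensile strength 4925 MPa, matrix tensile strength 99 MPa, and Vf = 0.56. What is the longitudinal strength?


sigma_1 = sigma_f*Vf + sigma_m*(1-Vf) = 4925*0.56 + 99*0.44 = 2801.6 MPa

2801.6 MPa


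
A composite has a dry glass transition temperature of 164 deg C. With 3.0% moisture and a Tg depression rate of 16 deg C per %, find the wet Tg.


Tg_wet = Tg_dry - k*moisture = 164 - 16*3.0 = 116.0 deg C

116.0 deg C


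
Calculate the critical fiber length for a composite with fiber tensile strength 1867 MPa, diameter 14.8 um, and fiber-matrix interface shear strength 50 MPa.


Lc = sigma_f * d / (2 * tau_i) = 1867 * 14.8 / (2 * 50) = 276.3 um

276.3 um


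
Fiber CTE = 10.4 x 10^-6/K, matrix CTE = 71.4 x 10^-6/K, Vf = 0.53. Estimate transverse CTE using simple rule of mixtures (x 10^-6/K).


alpha_2 = alpha_f*Vf + alpha_m*(1-Vf) = 10.4*0.53 + 71.4*0.47 = 39.1 x 10^-6/K

39.1 x 10^-6/K


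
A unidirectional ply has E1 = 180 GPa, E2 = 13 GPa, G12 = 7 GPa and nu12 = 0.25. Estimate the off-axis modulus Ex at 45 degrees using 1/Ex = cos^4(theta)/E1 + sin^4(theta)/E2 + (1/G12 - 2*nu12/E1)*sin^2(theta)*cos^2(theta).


cos^4(45) = 0.25, sin^4(45) = 0.25, sin^2(45)*cos^2(45) = 0.25
1/G12 - 2*nu12/E1 = 1/7 - 2*0.25/180 = 0.140079 GPa^-1
1/Ex = 0.25/180 + 0.25/13 + 0.140079*0.25 = 0.0556395 GPa^-1
Ex = 17.97 GPa

17.97 GPa


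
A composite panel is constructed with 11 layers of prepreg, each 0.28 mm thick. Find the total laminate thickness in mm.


h = n * t_ply = 11 * 0.28 = 3.08 mm

3.08 mm


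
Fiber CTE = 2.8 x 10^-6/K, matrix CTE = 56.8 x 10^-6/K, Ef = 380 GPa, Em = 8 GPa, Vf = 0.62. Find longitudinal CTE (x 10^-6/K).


E1 = Ef*Vf + Em*(1-Vf) = 238.64
alpha_1 = (alpha_f*Ef*Vf + alpha_m*Em*(1-Vf))/E1 = 3.49 x 10^-6/K

3.49 x 10^-6/K


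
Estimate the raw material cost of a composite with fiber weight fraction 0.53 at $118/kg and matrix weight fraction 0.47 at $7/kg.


Cost = cost_f*Wf + cost_m*Wm = 118*0.53 + 7*0.47 = $65.83/kg

$65.83/kg


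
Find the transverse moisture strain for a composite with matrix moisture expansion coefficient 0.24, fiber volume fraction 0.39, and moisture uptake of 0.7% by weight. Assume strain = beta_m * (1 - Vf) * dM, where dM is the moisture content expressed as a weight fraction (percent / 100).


dM = 0.7/100 = 0.007
strain = beta_m * (1-Vf) * dM = 0.24 * 0.61 * 0.007 = 0.0010248

0.0010248


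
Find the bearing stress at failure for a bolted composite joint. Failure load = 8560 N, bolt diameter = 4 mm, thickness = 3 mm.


sigma_br = F/(d*h) = 8560/(4*3) = 713.3 MPa

713.3 MPa


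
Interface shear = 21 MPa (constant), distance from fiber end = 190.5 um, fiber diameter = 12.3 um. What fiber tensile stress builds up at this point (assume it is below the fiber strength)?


Force balance: sigma_f * (pi*d^2/4) = tau * (pi*d) * x  ->  sigma_f = 4 * tau * x / d
sigma_f = 4 * 21 * 190.5 / 12.3 = 1301.0 MPa

1301.0 MPa


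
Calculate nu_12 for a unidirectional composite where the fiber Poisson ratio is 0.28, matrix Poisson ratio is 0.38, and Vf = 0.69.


nu_12 = nu_f*Vf + nu_m*(1-Vf) = 0.28*0.69 + 0.38*0.31 = 0.311

0.311


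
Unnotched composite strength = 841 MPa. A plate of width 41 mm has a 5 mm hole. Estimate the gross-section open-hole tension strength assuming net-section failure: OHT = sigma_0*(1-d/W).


OHT = sigma_0*(1-d/W) = 841*(1-5/41) = 738.4 MPa

738.4 MPa


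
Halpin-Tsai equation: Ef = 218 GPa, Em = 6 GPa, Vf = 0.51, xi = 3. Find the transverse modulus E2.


eta = (Ef/Em - 1)/(Ef/Em + xi) = (36.3333 - 1)/(36.3333 + 3) = 0.8983
E2 = Em*(1+xi*eta*Vf)/(1-eta*Vf) = 26.29 GPa

26.29 GPa


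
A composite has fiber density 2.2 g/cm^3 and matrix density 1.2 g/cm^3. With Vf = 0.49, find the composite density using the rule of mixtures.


rho_c = rho_f*Vf + rho_m*(1-Vf) = 2.2*0.49 + 1.2*0.51 = 1.69 g/cm^3

1.69 g/cm^3


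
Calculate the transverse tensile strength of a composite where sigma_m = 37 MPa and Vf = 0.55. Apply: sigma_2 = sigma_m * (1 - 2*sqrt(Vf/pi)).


factor = 1 - 2*sqrt(0.55/pi) = 0.1632
sigma_2 = 37 * 0.1632 = 6.04 MPa

6.04 MPa


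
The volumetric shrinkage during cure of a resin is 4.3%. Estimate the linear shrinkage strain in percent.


Linear shrinkage ≈ vol_shrink/3 = 4.3/3 = 1.433%

1.433%


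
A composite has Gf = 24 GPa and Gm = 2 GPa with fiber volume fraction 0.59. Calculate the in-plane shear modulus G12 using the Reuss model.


1/G12 = Vf/Gf + (1-Vf)/Gm = 0.59/24 + 0.41/2
G12 = 4.36 GPa

4.36 GPa


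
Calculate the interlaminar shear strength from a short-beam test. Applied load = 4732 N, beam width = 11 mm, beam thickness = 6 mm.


ILSS = 3F/(4bh) = 3*4732/(4*11*6) = 53.77 MPa

53.77 MPa


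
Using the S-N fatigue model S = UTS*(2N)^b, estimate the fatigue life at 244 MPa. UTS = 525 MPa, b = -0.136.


N = 0.5 * (S/UTS)^(1/b) = 0.5 * (244/525)^(1/-0.136) = 139.8957 cycles

139.8957 cycles


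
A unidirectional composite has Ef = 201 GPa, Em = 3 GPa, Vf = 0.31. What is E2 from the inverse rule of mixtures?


1/E2 = Vf/Ef + (1-Vf)/Em = 0.31/201 + 0.69/3
E2 = 4.32 GPa

4.32 GPa


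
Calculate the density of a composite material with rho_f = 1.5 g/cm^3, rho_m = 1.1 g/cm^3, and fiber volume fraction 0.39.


rho_c = rho_f*Vf + rho_m*(1-Vf) = 1.5*0.39 + 1.1*0.61 = 1.256 g/cm^3

1.256 g/cm^3


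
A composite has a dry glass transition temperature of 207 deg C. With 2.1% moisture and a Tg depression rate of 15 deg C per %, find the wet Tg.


Tg_wet = Tg_dry - k*moisture = 207 - 15*2.1 = 175.5 deg C

175.5 deg C


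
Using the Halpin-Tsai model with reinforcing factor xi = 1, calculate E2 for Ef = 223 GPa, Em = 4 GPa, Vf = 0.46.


eta = (Ef/Em - 1)/(Ef/Em + xi) = (55.75 - 1)/(55.75 + 1) = 0.9648
E2 = Em*(1+xi*eta*Vf)/(1-eta*Vf) = 10.38 GPa

10.38 GPa


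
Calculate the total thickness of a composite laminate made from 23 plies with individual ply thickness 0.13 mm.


h = n * t_ply = 23 * 0.13 = 2.99 mm

2.99 mm


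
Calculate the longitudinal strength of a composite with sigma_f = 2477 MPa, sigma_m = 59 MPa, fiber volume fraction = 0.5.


sigma_1 = sigma_f*Vf + sigma_m*(1-Vf) = 2477*0.5 + 59*0.5 = 1268.0 MPa

1268.0 MPa


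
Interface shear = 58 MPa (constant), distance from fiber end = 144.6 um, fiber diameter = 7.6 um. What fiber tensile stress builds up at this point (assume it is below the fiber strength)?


Force balance: sigma_f * (pi*d^2/4) = tau * (pi*d) * x  ->  sigma_f = 4 * tau * x / d
sigma_f = 4 * 58 * 144.6 / 7.6 = 4414.1 MPa

4414.1 MPa


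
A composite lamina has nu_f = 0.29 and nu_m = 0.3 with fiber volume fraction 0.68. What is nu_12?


nu_12 = nu_f*Vf + nu_m*(1-Vf) = 0.29*0.68 + 0.3*0.32 = 0.2932

0.2932


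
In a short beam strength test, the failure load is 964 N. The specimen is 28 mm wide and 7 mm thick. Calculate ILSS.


ILSS = 3F/(4bh) = 3*964/(4*28*7) = 3.69 MPa

3.69 MPa


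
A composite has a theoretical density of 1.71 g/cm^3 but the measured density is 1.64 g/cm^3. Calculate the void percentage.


Void% = (rho_theo - rho_actual)/rho_theo * 100 = (1.71 - 1.64)/1.71 * 100 = 4.09%

4.09%


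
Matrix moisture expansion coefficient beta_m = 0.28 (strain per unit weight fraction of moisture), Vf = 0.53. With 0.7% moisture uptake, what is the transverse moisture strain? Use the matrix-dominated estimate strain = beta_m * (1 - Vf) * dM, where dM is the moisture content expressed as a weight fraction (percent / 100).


dM = 0.7/100 = 0.007
strain = beta_m * (1-Vf) * dM = 0.28 * 0.47 * 0.007 = 0.0009212

0.0009212


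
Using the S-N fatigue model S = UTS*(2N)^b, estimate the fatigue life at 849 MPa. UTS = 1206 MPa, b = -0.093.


N = 0.5 * (S/UTS)^(1/b) = 0.5 * (849/1206)^(1/-0.093) = 21.7824 cycles

21.7824 cycles


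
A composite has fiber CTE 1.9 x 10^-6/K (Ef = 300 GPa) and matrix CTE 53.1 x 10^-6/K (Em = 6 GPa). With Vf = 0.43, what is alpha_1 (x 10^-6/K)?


E1 = Ef*Vf + Em*(1-Vf) = 132.42
alpha_1 = (alpha_f*Ef*Vf + alpha_m*Em*(1-Vf))/E1 = 3.22 x 10^-6/K

3.22 x 10^-6/K


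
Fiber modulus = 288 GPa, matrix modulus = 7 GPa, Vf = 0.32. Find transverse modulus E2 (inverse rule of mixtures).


1/E2 = Vf/Ef + (1-Vf)/Em = 0.32/288 + 0.68/7
E2 = 10.18 GPa

10.18 GPa


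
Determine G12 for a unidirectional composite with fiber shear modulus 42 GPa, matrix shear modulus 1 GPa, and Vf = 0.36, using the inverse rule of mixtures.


1/G12 = Vf/Gf + (1-Vf)/Gm = 0.36/42 + 0.64/1
G12 = 1.54 GPa

1.54 GPa


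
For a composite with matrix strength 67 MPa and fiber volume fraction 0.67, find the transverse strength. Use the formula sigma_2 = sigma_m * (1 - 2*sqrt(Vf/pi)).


factor = 1 - 2*sqrt(0.67/pi) = 0.0764
sigma_2 = 67 * 0.0764 = 5.12 MPa

5.12 MPa


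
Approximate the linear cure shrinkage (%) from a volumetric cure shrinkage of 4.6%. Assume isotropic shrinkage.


Linear shrinkage ≈ vol_shrink/3 = 4.6/3 = 1.533%

1.533%


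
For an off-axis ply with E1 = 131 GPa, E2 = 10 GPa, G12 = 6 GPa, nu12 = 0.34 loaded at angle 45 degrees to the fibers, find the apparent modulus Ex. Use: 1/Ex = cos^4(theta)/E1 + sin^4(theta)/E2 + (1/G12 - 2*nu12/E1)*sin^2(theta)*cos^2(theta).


cos^4(45) = 0.25, sin^4(45) = 0.25, sin^2(45)*cos^2(45) = 0.25
1/G12 - 2*nu12/E1 = 1/6 - 2*0.34/131 = 0.161476 GPa^-1
1/Ex = 0.25/131 + 0.25/10 + 0.161476*0.25 = 0.0672774 GPa^-1
Ex = 14.86 GPa

14.86 GPa


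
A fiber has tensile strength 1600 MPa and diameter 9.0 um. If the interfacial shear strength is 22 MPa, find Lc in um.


Lc = sigma_f * d / (2 * tau_i) = 1600 * 9.0 / (2 * 22) = 327.3 um

327.3 um


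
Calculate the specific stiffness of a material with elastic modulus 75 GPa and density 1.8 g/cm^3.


Specific stiffness = E/rho = 75/1.8 = 41.7 GPa/(g/cm^3)

41.7 GPa/(g/cm^3)


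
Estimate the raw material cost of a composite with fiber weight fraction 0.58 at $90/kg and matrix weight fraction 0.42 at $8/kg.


Cost = cost_f*Wf + cost_m*Wm = 90*0.58 + 8*0.42 = $55.56/kg

$55.56/kg


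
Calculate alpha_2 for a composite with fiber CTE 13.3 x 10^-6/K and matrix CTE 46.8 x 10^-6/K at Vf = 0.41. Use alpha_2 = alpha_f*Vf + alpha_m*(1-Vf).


alpha_2 = alpha_f*Vf + alpha_m*(1-Vf) = 13.3*0.41 + 46.8*0.59 = 33.1 x 10^-6/K

33.1 x 10^-6/K


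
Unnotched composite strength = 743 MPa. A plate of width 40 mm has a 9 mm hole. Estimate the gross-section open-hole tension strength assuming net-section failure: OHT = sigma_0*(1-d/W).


OHT = sigma_0*(1-d/W) = 743*(1-9/40) = 575.8 MPa

575.8 MPa


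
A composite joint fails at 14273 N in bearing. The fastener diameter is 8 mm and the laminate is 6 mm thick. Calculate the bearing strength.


sigma_br = F/(d*h) = 14273/(8*6) = 297.4 MPa

297.4 MPa


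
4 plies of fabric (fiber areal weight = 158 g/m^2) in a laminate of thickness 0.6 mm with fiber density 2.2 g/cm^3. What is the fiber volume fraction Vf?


Vf = n * FAW / (rho_f * h * 1000) = 4 * 158 / (2.2 * 0.6 * 1000) = 0.4788

0.4788


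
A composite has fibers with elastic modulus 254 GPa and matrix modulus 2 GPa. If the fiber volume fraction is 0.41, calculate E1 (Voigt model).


E1 = Ef*Vf + Em*(1-Vf) = 254*0.41 + 2*0.59 = 105.32 GPa

105.32 GPa


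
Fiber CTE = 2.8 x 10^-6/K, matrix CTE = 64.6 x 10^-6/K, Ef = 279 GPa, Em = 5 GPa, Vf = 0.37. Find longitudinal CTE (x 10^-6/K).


E1 = Ef*Vf + Em*(1-Vf) = 106.38
alpha_1 = (alpha_f*Ef*Vf + alpha_m*Em*(1-Vf))/E1 = 4.63 x 10^-6/K

4.63 x 10^-6/K


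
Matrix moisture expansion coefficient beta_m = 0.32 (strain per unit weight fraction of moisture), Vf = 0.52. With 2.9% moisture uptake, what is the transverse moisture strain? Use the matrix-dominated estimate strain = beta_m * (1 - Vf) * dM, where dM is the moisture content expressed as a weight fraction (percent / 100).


dM = 2.9/100 = 0.029
strain = beta_m * (1-Vf) * dM = 0.32 * 0.48 * 0.029 = 0.0044544

0.0044544


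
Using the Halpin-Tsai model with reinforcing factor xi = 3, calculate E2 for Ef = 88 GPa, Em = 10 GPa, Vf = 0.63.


eta = (Ef/Em - 1)/(Ef/Em + xi) = (8.8 - 1)/(8.8 + 3) = 0.661
E2 = Em*(1+xi*eta*Vf)/(1-eta*Vf) = 38.54 GPa

38.54 GPa


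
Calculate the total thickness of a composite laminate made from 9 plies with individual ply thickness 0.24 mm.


h = n * t_ply = 9 * 0.24 = 2.16 mm

2.16 mm


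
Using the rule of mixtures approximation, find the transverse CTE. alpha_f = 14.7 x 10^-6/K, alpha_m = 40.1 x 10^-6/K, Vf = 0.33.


alpha_2 = alpha_f*Vf + alpha_m*(1-Vf) = 14.7*0.33 + 40.1*0.67 = 31.7 x 10^-6/K

31.7 x 10^-6/K


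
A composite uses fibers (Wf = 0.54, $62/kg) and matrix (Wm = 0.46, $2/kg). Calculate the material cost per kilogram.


Cost = cost_f*Wf + cost_m*Wm = 62*0.54 + 2*0.46 = $34.4/kg

$34.4/kg


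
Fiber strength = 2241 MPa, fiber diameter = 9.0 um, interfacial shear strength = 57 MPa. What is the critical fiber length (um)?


Lc = sigma_f * d / (2 * tau_i) = 2241 * 9.0 / (2 * 57) = 176.9 um

176.9 um


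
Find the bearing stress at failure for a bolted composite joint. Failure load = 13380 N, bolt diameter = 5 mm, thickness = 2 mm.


sigma_br = F/(d*h) = 13380/(5*2) = 1338.0 MPa

1338.0 MPa


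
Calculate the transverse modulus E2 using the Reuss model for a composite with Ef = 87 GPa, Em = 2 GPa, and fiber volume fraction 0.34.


1/E2 = Vf/Ef + (1-Vf)/Em = 0.34/87 + 0.66/2
E2 = 2.99 GPa

2.99 GPa


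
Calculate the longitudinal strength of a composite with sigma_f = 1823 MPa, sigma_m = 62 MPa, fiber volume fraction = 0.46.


sigma_1 = sigma_f*Vf + sigma_m*(1-Vf) = 1823*0.46 + 62*0.54 = 872.1 MPa

872.1 MPa


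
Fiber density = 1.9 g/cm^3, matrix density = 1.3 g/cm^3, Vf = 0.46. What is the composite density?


rho_c = rho_f*Vf + rho_m*(1-Vf) = 1.9*0.46 + 1.3*0.54 = 1.576 g/cm^3

1.576 g/cm^3


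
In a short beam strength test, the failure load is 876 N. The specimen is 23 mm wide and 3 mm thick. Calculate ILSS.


ILSS = 3F/(4bh) = 3*876/(4*23*3) = 9.52 MPa

9.52 MPa


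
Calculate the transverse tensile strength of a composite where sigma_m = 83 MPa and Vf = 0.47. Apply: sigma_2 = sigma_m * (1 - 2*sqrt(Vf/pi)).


factor = 1 - 2*sqrt(0.47/pi) = 0.2264
sigma_2 = 83 * 0.2264 = 18.79 MPa

18.79 MPa


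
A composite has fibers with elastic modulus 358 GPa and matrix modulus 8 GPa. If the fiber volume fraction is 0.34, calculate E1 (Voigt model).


E1 = Ef*Vf + Em*(1-Vf) = 358*0.34 + 8*0.66 = 127.0 GPa

127.0 GPa


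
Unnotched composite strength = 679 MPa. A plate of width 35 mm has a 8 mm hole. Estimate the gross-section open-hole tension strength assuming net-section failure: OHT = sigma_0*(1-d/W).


OHT = sigma_0*(1-d/W) = 679*(1-8/35) = 523.8 MPa

523.8 MPa


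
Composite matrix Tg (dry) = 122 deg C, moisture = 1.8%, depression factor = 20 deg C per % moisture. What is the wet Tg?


Tg_wet = Tg_dry - k*moisture = 122 - 20*1.8 = 86.0 deg C

86.0 deg C


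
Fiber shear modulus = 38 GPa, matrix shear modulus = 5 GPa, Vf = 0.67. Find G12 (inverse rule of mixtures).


1/G12 = Vf/Gf + (1-Vf)/Gm = 0.67/38 + 0.33/5
G12 = 11.96 GPa

11.96 GPa


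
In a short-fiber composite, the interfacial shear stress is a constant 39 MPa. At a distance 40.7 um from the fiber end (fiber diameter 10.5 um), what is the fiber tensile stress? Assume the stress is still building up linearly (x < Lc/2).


Force balance: sigma_f * (pi*d^2/4) = tau * (pi*d) * x  ->  sigma_f = 4 * tau * x / d
sigma_f = 4 * 39 * 40.7 / 10.5 = 604.7 MPa

604.7 MPa


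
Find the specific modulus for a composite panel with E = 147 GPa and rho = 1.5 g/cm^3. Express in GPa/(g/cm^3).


Specific stiffness = E/rho = 147/1.5 = 98.0 GPa/(g/cm^3)

98.0 GPa/(g/cm^3)


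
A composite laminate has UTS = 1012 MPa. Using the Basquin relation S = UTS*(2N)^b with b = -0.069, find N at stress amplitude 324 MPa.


N = 0.5 * (S/UTS)^(1/b) = 0.5 * (324/1012)^(1/-0.069) = 7.3723e+06 cycles

7.3723e+06 cycles


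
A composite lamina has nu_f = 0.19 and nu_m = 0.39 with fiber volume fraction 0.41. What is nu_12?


nu_12 = nu_f*Vf + nu_m*(1-Vf) = 0.19*0.41 + 0.39*0.59 = 0.308

0.308


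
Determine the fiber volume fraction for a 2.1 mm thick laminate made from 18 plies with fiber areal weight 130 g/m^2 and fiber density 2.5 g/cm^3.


Vf = n * FAW / (rho_f * h * 1000) = 18 * 130 / (2.5 * 2.1 * 1000) = 0.4457

0.4457


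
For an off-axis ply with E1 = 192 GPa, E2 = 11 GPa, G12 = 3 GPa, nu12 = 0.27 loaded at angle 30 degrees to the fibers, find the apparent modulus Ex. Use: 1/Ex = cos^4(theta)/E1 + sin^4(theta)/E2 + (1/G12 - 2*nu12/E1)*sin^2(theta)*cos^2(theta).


cos^4(30) = 0.5625, sin^4(30) = 0.0625, sin^2(30)*cos^2(30) = 0.1875
1/G12 - 2*nu12/E1 = 1/3 - 2*0.27/192 = 0.330521 GPa^-1
1/Ex = 0.5625/192 + 0.0625/11 + 0.330521*0.1875 = 0.0705842 GPa^-1
Ex = 14.17 GPa

14.17 GPa


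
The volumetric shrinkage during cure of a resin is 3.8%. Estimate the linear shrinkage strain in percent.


Linear shrinkage ≈ vol_shrink/3 = 3.8/3 = 1.267%

1.267%


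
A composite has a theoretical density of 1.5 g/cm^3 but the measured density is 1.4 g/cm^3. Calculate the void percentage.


Void% = (rho_theo - rho_actual)/rho_theo * 100 = (1.5 - 1.4)/1.5 * 100 = 6.67%

6.67%


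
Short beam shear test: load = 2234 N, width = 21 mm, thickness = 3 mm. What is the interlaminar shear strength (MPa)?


ILSS = 3F/(4bh) = 3*2234/(4*21*3) = 26.6 MPa

26.6 MPa


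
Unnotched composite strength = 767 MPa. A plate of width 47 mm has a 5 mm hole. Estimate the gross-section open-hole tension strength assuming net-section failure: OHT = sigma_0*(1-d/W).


OHT = sigma_0*(1-d/W) = 767*(1-5/47) = 685.4 MPa

685.4 MPa


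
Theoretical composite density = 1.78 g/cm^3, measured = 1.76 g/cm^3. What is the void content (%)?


Void% = (rho_theo - rho_actual)/rho_theo * 100 = (1.78 - 1.76)/1.78 * 100 = 1.12%

1.12%


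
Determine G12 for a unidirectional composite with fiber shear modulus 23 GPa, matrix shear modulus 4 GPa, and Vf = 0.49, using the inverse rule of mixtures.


1/G12 = Vf/Gf + (1-Vf)/Gm = 0.49/23 + 0.51/4
G12 = 6.72 GPa

6.72 GPa


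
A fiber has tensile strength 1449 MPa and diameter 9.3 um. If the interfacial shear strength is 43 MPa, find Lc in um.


Lc = sigma_f * d / (2 * tau_i) = 1449 * 9.3 / (2 * 43) = 156.7 um

156.7 um


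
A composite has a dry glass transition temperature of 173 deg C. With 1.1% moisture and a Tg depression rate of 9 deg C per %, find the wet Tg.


Tg_wet = Tg_dry - k*moisture = 173 - 9*1.1 = 163.1 deg C

163.1 deg C


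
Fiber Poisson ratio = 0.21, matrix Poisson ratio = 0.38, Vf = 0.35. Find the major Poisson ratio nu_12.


nu_12 = nu_f*Vf + nu_m*(1-Vf) = 0.21*0.35 + 0.38*0.65 = 0.3205

0.3205


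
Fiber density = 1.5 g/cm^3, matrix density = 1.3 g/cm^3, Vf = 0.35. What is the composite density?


rho_c = rho_f*Vf + rho_m*(1-Vf) = 1.5*0.35 + 1.3*0.65 = 1.37 g/cm^3

1.37 g/cm^3


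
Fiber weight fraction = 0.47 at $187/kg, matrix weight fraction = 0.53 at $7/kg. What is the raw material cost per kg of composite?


Cost = cost_f*Wf + cost_m*Wm = 187*0.47 + 7*0.53 = $91.6/kg

$91.6/kg


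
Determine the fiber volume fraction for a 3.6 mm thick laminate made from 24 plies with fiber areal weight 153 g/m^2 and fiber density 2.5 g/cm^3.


Vf = n * FAW / (rho_f * h * 1000) = 24 * 153 / (2.5 * 3.6 * 1000) = 0.408

0.408


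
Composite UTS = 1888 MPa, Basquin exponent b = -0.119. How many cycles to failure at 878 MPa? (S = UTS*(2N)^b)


N = 0.5 * (S/UTS)^(1/b) = 0.5 * (878/1888)^(1/-0.119) = 311.2795 cycles

311.2795 cycles


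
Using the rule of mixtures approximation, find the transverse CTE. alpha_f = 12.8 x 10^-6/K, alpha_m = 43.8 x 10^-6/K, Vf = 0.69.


alpha_2 = alpha_f*Vf + alpha_m*(1-Vf) = 12.8*0.69 + 43.8*0.31 = 22.4 x 10^-6/K

22.4 x 10^-6/K


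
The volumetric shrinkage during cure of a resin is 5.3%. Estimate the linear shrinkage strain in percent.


Linear shrinkage ≈ vol_shrink/3 = 5.3/3 = 1.767%

1.767%


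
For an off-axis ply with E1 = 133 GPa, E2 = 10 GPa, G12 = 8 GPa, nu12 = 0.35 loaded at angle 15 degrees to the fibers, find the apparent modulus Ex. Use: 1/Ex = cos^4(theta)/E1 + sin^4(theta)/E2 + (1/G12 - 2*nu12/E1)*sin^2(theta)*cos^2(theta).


cos^4(15) = 0.870513, sin^4(15) = 0.004487, sin^2(15)*cos^2(15) = 0.0625
1/G12 - 2*nu12/E1 = 1/8 - 2*0.35/133 = 0.119737 GPa^-1
1/Ex = 0.870513/133 + 0.004487/10 + 0.119737*0.0625 = 0.0144775 GPa^-1
Ex = 69.07 GPa

69.07 GPa


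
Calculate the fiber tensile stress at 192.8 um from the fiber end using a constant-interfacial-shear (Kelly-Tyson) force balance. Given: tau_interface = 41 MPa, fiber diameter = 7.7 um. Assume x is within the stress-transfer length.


Force balance: sigma_f * (pi*d^2/4) = tau * (pi*d) * x  ->  sigma_f = 4 * tau * x / d
sigma_f = 4 * 41 * 192.8 / 7.7 = 4106.4 MPa

4106.4 MPa


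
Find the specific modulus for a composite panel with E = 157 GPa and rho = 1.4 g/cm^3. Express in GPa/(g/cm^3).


Specific stiffness = E/rho = 157/1.4 = 112.1 GPa/(g/cm^3)

112.1 GPa/(g/cm^3)


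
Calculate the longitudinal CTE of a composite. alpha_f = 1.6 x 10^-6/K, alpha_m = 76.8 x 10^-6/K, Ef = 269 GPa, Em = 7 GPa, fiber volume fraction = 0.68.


E1 = Ef*Vf + Em*(1-Vf) = 185.16
alpha_1 = (alpha_f*Ef*Vf + alpha_m*Em*(1-Vf))/E1 = 2.51 x 10^-6/K

2.51 x 10^-6/K


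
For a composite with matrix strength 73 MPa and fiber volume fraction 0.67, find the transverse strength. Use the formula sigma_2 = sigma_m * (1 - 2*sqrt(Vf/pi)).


factor = 1 - 2*sqrt(0.67/pi) = 0.0764
sigma_2 = 73 * 0.0764 = 5.58 MPa

5.58 MPa


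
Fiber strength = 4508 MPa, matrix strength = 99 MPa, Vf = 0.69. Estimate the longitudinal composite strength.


sigma_1 = sigma_f*Vf + sigma_m*(1-Vf) = 4508*0.69 + 99*0.31 = 3141.2 MPa

3141.2 MPa


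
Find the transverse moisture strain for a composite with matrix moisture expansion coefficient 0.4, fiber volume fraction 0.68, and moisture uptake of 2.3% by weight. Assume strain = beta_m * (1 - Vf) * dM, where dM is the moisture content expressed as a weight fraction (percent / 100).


dM = 2.3/100 = 0.023
strain = beta_m * (1-Vf) * dM = 0.4 * 0.32 * 0.023 = 0.002944

0.002944


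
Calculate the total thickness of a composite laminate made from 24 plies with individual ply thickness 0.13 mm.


h = n * t_ply = 24 * 0.13 = 3.12 mm

3.12 mm


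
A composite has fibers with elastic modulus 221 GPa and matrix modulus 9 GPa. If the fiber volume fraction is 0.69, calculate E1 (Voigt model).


E1 = Ef*Vf + Em*(1-Vf) = 221*0.69 + 9*0.31 = 155.28 GPa

155.28 GPa


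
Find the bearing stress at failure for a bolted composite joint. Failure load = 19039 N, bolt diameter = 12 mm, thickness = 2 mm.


sigma_br = F/(d*h) = 19039/(12*2) = 793.3 MPa

793.3 MPa


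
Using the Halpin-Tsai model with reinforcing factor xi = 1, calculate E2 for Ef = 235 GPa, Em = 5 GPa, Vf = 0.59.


eta = (Ef/Em - 1)/(Ef/Em + xi) = (47.0 - 1)/(47.0 + 1) = 0.9583
E2 = Em*(1+xi*eta*Vf)/(1-eta*Vf) = 18.01 GPa

18.01 GPa


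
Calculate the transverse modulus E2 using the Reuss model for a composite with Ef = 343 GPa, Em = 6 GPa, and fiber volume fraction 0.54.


1/E2 = Vf/Ef + (1-Vf)/Em = 0.54/343 + 0.46/6
E2 = 12.78 GPa

12.78 GPa


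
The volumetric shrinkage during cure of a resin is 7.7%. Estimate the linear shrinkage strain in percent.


Linear shrinkage ≈ vol_shrink/3 = 7.7/3 = 2.567%

2.567%


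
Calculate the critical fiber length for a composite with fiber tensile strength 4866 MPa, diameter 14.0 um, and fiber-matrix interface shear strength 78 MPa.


Lc = sigma_f * d / (2 * tau_i) = 4866 * 14.0 / (2 * 78) = 436.7 um

436.7 um


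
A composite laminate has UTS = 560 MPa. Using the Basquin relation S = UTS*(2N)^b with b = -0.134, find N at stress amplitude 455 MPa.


N = 0.5 * (S/UTS)^(1/b) = 0.5 * (455/560)^(1/-0.134) = 2.3547 cycles

2.3547 cycles


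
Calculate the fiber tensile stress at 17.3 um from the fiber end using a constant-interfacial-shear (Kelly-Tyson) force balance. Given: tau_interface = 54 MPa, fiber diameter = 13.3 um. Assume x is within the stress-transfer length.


Force balance: sigma_f * (pi*d^2/4) = tau * (pi*d) * x  ->  sigma_f = 4 * tau * x / d
sigma_f = 4 * 54 * 17.3 / 13.3 = 281.0 MPa

281.0 MPa


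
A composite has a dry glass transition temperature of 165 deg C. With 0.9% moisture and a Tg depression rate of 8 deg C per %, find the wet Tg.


Tg_wet = Tg_dry - k*moisture = 165 - 8*0.9 = 157.8 deg C

157.8 deg C


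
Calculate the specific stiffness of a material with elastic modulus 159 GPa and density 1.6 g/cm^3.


Specific stiffness = E/rho = 159/1.6 = 99.4 GPa/(g/cm^3)

99.4 GPa/(g/cm^3)


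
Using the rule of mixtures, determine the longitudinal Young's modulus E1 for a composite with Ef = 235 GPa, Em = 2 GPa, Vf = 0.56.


E1 = Ef*Vf + Em*(1-Vf) = 235*0.56 + 2*0.44 = 132.48 GPa

132.48 GPa


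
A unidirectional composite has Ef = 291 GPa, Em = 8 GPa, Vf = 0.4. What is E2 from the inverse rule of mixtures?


1/E2 = Vf/Ef + (1-Vf)/Em = 0.4/291 + 0.6/8
E2 = 13.09 GPa

13.09 GPa


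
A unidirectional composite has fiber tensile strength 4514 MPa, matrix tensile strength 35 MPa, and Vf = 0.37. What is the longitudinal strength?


sigma_1 = sigma_f*Vf + sigma_m*(1-Vf) = 4514*0.37 + 35*0.63 = 1692.2 MPa

1692.2 MPa


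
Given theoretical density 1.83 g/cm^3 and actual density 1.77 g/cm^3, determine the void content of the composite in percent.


Void% = (rho_theo - rho_actual)/rho_theo * 100 = (1.83 - 1.77)/1.83 * 100 = 3.28%

3.28%


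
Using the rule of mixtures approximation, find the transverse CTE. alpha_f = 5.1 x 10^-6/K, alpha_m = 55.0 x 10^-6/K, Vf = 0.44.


alpha_2 = alpha_f*Vf + alpha_m*(1-Vf) = 5.1*0.44 + 55.0*0.56 = 33.0 x 10^-6/K

33.0 x 10^-6/K


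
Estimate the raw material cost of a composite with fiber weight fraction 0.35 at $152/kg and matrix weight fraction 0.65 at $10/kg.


Cost = cost_f*Wf + cost_m*Wm = 152*0.35 + 10*0.65 = $59.7/kg

$59.7/kg


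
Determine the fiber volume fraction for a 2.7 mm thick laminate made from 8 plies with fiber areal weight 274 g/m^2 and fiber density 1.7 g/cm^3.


Vf = n * FAW / (rho_f * h * 1000) = 8 * 274 / (1.7 * 2.7 * 1000) = 0.4776

0.4776


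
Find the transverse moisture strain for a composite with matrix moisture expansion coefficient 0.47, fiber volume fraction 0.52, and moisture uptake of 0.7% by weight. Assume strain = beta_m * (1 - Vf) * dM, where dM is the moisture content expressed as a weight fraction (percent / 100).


dM = 0.7/100 = 0.007
strain = beta_m * (1-Vf) * dM = 0.47 * 0.48 * 0.007 = 0.0015792

0.0015792


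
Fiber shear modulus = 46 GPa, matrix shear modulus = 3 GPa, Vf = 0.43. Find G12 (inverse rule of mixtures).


1/G12 = Vf/Gf + (1-Vf)/Gm = 0.43/46 + 0.57/3
G12 = 5.02 GPa

5.02 GPa


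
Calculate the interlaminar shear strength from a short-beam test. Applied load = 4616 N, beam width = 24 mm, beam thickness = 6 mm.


ILSS = 3F/(4bh) = 3*4616/(4*24*6) = 24.04 MPa

24.04 MPa


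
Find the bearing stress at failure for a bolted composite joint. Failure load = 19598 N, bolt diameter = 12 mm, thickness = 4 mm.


sigma_br = F/(d*h) = 19598/(12*4) = 408.3 MPa

408.3 MPa


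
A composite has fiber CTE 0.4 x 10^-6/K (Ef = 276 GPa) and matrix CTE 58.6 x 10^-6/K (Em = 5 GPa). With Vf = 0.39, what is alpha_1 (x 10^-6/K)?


E1 = Ef*Vf + Em*(1-Vf) = 110.69
alpha_1 = (alpha_f*Ef*Vf + alpha_m*Em*(1-Vf))/E1 = 2.0 x 10^-6/K

2.0 x 10^-6/K


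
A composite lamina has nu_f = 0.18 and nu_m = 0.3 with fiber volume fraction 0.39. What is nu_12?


nu_12 = nu_f*Vf + nu_m*(1-Vf) = 0.18*0.39 + 0.3*0.61 = 0.2532

0.2532


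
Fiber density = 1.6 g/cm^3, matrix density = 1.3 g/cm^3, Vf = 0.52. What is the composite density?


rho_c = rho_f*Vf + rho_m*(1-Vf) = 1.6*0.52 + 1.3*0.48 = 1.456 g/cm^3

1.456 g/cm^3


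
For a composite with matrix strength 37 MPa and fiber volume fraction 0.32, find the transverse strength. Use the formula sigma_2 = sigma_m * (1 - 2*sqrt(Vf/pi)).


factor = 1 - 2*sqrt(0.32/pi) = 0.3617
sigma_2 = 37 * 0.3617 = 13.38 MPa

13.38 MPa


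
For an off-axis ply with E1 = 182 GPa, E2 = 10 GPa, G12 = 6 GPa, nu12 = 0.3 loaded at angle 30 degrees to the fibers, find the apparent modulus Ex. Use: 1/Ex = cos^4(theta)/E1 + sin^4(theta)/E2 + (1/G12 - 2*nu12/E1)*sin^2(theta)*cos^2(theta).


cos^4(30) = 0.5625, sin^4(30) = 0.0625, sin^2(30)*cos^2(30) = 0.1875
1/G12 - 2*nu12/E1 = 1/6 - 2*0.3/182 = 0.16337 GPa^-1
1/Ex = 0.5625/182 + 0.0625/10 + 0.16337*0.1875 = 0.0399725 GPa^-1
Ex = 25.02 GPa

25.02 GPa


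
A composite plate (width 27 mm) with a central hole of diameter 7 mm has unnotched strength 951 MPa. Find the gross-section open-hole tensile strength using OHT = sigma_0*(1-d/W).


OHT = sigma_0*(1-d/W) = 951*(1-7/27) = 704.4 MPa

704.4 MPa


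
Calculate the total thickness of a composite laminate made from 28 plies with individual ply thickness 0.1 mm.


h = n * t_ply = 28 * 0.1 = 2.8 mm

2.8 mm


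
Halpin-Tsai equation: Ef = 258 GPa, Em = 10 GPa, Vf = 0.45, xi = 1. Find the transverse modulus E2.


eta = (Ef/Em - 1)/(Ef/Em + xi) = (25.8 - 1)/(25.8 + 1) = 0.9254
E2 = Em*(1+xi*eta*Vf)/(1-eta*Vf) = 24.27 GPa

24.27 GPa


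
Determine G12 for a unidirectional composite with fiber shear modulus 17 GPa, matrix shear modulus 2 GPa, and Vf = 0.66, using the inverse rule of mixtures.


1/G12 = Vf/Gf + (1-Vf)/Gm = 0.66/17 + 0.34/2
G12 = 4.79 GPa

4.79 GPa


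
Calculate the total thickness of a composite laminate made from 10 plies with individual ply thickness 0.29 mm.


h = n * t_ply = 10 * 0.29 = 2.9 mm

2.9 mm


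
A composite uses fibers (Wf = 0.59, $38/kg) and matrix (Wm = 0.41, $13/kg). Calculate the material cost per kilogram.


Cost = cost_f*Wf + cost_m*Wm = 38*0.59 + 13*0.41 = $27.75/kg

$27.75/kg


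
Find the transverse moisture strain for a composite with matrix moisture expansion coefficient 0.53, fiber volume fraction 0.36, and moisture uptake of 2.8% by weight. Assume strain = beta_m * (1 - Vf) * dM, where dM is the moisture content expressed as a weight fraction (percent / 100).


dM = 2.8/100 = 0.028
strain = beta_m * (1-Vf) * dM = 0.53 * 0.64 * 0.028 = 0.0094976

0.0094976


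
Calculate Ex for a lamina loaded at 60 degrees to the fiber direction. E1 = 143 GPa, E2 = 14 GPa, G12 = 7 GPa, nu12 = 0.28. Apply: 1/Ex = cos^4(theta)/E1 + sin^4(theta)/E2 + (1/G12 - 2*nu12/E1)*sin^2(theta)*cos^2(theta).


cos^4(60) = 0.0625, sin^4(60) = 0.5625, sin^2(60)*cos^2(60) = 0.1875
1/G12 - 2*nu12/E1 = 1/7 - 2*0.28/143 = 0.138941 GPa^-1
1/Ex = 0.0625/143 + 0.5625/14 + 0.138941*0.1875 = 0.0666671 GPa^-1
Ex = 15.0 GPa

15.0 GPa


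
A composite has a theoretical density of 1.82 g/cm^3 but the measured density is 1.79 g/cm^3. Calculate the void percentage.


Void% = (rho_theo - rho_actual)/rho_theo * 100 = (1.82 - 1.79)/1.82 * 100 = 1.65%

1.65%


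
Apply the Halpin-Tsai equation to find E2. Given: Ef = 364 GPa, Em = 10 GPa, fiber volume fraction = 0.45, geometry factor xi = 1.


eta = (Ef/Em - 1)/(Ef/Em + xi) = (36.4 - 1)/(36.4 + 1) = 0.9465
E2 = Em*(1+xi*eta*Vf)/(1-eta*Vf) = 24.84 GPa

24.84 GPa


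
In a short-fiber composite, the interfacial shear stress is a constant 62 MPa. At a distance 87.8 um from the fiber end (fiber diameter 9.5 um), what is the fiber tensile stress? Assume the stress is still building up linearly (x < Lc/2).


Force balance: sigma_f * (pi*d^2/4) = tau * (pi*d) * x  ->  sigma_f = 4 * tau * x / d
sigma_f = 4 * 62 * 87.8 / 9.5 = 2292.0 MPa

2292.0 MPa


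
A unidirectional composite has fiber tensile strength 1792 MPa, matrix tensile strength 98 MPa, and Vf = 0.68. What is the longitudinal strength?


sigma_1 = sigma_f*Vf + sigma_m*(1-Vf) = 1792*0.68 + 98*0.32 = 1249.9 MPa

1249.9 MPa


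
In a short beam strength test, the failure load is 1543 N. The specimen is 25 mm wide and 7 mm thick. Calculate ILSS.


ILSS = 3F/(4bh) = 3*1543/(4*25*7) = 6.61 MPa

6.61 MPa


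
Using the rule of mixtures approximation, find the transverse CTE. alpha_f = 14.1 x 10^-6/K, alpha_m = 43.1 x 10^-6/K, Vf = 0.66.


alpha_2 = alpha_f*Vf + alpha_m*(1-Vf) = 14.1*0.66 + 43.1*0.34 = 24.0 x 10^-6/K

24.0 x 10^-6/K


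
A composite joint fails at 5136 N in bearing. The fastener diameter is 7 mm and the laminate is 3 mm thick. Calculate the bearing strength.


sigma_br = F/(d*h) = 5136/(7*3) = 244.6 MPa

244.6 MPa


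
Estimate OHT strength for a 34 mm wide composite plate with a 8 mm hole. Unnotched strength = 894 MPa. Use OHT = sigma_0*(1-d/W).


OHT = sigma_0*(1-d/W) = 894*(1-8/34) = 683.6 MPa

683.6 MPa


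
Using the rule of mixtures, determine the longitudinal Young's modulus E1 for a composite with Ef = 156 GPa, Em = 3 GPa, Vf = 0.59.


E1 = Ef*Vf + Em*(1-Vf) = 156*0.59 + 3*0.41 = 93.27 GPa

93.27 GPa


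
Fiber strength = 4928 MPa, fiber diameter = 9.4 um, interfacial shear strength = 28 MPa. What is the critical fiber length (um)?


Lc = sigma_f * d / (2 * tau_i) = 4928 * 9.4 / (2 * 28) = 827.2 um

827.2 um


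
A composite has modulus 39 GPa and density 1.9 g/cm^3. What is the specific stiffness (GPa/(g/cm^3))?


Specific stiffness = E/rho = 39/1.9 = 20.5 GPa/(g/cm^3)

20.5 GPa/(g/cm^3)


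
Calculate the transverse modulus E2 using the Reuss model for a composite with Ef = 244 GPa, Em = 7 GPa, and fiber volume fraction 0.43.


1/E2 = Vf/Ef + (1-Vf)/Em = 0.43/244 + 0.57/7
E2 = 12.02 GPa

12.02 GPa
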